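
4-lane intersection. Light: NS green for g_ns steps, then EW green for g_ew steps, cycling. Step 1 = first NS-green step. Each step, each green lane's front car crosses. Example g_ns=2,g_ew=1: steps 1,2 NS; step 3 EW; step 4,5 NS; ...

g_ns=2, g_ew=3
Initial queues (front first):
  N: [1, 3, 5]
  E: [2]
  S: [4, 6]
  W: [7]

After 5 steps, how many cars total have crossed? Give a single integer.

Step 1 [NS]: N:car1-GO,E:wait,S:car4-GO,W:wait | queues: N=2 E=1 S=1 W=1
Step 2 [NS]: N:car3-GO,E:wait,S:car6-GO,W:wait | queues: N=1 E=1 S=0 W=1
Step 3 [EW]: N:wait,E:car2-GO,S:wait,W:car7-GO | queues: N=1 E=0 S=0 W=0
Step 4 [EW]: N:wait,E:empty,S:wait,W:empty | queues: N=1 E=0 S=0 W=0
Step 5 [EW]: N:wait,E:empty,S:wait,W:empty | queues: N=1 E=0 S=0 W=0
Cars crossed by step 5: 6

Answer: 6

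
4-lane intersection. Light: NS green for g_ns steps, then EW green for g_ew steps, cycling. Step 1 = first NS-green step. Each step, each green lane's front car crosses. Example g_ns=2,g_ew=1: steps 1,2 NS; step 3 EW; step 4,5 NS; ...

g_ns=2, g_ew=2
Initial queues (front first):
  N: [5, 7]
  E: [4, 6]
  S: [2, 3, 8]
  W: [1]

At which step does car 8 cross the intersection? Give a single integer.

Step 1 [NS]: N:car5-GO,E:wait,S:car2-GO,W:wait | queues: N=1 E=2 S=2 W=1
Step 2 [NS]: N:car7-GO,E:wait,S:car3-GO,W:wait | queues: N=0 E=2 S=1 W=1
Step 3 [EW]: N:wait,E:car4-GO,S:wait,W:car1-GO | queues: N=0 E=1 S=1 W=0
Step 4 [EW]: N:wait,E:car6-GO,S:wait,W:empty | queues: N=0 E=0 S=1 W=0
Step 5 [NS]: N:empty,E:wait,S:car8-GO,W:wait | queues: N=0 E=0 S=0 W=0
Car 8 crosses at step 5

5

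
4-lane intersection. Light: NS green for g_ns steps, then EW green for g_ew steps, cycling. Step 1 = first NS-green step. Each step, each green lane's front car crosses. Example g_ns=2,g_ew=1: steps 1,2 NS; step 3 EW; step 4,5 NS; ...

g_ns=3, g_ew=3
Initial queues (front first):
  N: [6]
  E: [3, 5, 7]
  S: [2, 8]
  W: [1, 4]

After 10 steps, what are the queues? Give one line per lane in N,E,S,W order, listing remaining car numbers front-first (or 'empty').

Step 1 [NS]: N:car6-GO,E:wait,S:car2-GO,W:wait | queues: N=0 E=3 S=1 W=2
Step 2 [NS]: N:empty,E:wait,S:car8-GO,W:wait | queues: N=0 E=3 S=0 W=2
Step 3 [NS]: N:empty,E:wait,S:empty,W:wait | queues: N=0 E=3 S=0 W=2
Step 4 [EW]: N:wait,E:car3-GO,S:wait,W:car1-GO | queues: N=0 E=2 S=0 W=1
Step 5 [EW]: N:wait,E:car5-GO,S:wait,W:car4-GO | queues: N=0 E=1 S=0 W=0
Step 6 [EW]: N:wait,E:car7-GO,S:wait,W:empty | queues: N=0 E=0 S=0 W=0

N: empty
E: empty
S: empty
W: empty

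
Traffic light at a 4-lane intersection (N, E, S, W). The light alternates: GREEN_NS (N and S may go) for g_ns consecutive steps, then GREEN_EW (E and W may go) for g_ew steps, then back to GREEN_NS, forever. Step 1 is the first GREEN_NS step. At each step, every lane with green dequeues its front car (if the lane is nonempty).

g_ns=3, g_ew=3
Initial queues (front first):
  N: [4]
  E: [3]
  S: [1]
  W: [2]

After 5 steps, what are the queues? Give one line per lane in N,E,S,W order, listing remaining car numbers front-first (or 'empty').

Step 1 [NS]: N:car4-GO,E:wait,S:car1-GO,W:wait | queues: N=0 E=1 S=0 W=1
Step 2 [NS]: N:empty,E:wait,S:empty,W:wait | queues: N=0 E=1 S=0 W=1
Step 3 [NS]: N:empty,E:wait,S:empty,W:wait | queues: N=0 E=1 S=0 W=1
Step 4 [EW]: N:wait,E:car3-GO,S:wait,W:car2-GO | queues: N=0 E=0 S=0 W=0

N: empty
E: empty
S: empty
W: empty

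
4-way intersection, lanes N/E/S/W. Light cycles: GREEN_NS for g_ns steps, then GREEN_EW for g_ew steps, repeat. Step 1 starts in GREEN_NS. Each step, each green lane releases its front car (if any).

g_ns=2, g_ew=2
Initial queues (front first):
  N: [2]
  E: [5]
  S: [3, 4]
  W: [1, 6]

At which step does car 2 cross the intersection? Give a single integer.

Step 1 [NS]: N:car2-GO,E:wait,S:car3-GO,W:wait | queues: N=0 E=1 S=1 W=2
Step 2 [NS]: N:empty,E:wait,S:car4-GO,W:wait | queues: N=0 E=1 S=0 W=2
Step 3 [EW]: N:wait,E:car5-GO,S:wait,W:car1-GO | queues: N=0 E=0 S=0 W=1
Step 4 [EW]: N:wait,E:empty,S:wait,W:car6-GO | queues: N=0 E=0 S=0 W=0
Car 2 crosses at step 1

1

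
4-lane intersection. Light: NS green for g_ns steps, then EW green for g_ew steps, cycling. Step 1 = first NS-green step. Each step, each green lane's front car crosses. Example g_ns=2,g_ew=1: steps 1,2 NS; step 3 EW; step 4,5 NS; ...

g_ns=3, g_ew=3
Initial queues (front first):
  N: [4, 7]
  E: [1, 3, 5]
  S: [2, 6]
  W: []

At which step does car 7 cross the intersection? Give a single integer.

Step 1 [NS]: N:car4-GO,E:wait,S:car2-GO,W:wait | queues: N=1 E=3 S=1 W=0
Step 2 [NS]: N:car7-GO,E:wait,S:car6-GO,W:wait | queues: N=0 E=3 S=0 W=0
Step 3 [NS]: N:empty,E:wait,S:empty,W:wait | queues: N=0 E=3 S=0 W=0
Step 4 [EW]: N:wait,E:car1-GO,S:wait,W:empty | queues: N=0 E=2 S=0 W=0
Step 5 [EW]: N:wait,E:car3-GO,S:wait,W:empty | queues: N=0 E=1 S=0 W=0
Step 6 [EW]: N:wait,E:car5-GO,S:wait,W:empty | queues: N=0 E=0 S=0 W=0
Car 7 crosses at step 2

2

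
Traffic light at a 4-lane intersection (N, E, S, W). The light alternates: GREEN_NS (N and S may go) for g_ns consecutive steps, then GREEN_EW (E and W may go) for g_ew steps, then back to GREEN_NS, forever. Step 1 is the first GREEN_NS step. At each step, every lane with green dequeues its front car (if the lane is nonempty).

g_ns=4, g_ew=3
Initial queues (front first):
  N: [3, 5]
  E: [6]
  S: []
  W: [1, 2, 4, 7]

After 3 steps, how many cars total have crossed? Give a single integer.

Answer: 2

Derivation:
Step 1 [NS]: N:car3-GO,E:wait,S:empty,W:wait | queues: N=1 E=1 S=0 W=4
Step 2 [NS]: N:car5-GO,E:wait,S:empty,W:wait | queues: N=0 E=1 S=0 W=4
Step 3 [NS]: N:empty,E:wait,S:empty,W:wait | queues: N=0 E=1 S=0 W=4
Cars crossed by step 3: 2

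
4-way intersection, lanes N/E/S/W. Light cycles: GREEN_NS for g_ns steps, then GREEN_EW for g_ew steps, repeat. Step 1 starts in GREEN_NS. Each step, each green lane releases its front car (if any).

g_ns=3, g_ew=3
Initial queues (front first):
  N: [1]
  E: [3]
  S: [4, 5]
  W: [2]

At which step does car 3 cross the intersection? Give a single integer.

Step 1 [NS]: N:car1-GO,E:wait,S:car4-GO,W:wait | queues: N=0 E=1 S=1 W=1
Step 2 [NS]: N:empty,E:wait,S:car5-GO,W:wait | queues: N=0 E=1 S=0 W=1
Step 3 [NS]: N:empty,E:wait,S:empty,W:wait | queues: N=0 E=1 S=0 W=1
Step 4 [EW]: N:wait,E:car3-GO,S:wait,W:car2-GO | queues: N=0 E=0 S=0 W=0
Car 3 crosses at step 4

4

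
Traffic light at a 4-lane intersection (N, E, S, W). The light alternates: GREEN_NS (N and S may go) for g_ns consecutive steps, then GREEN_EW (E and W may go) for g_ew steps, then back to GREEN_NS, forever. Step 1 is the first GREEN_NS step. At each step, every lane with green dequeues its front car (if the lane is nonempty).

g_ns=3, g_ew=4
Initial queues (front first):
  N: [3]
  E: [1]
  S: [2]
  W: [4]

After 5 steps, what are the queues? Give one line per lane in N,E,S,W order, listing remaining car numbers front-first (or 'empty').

Step 1 [NS]: N:car3-GO,E:wait,S:car2-GO,W:wait | queues: N=0 E=1 S=0 W=1
Step 2 [NS]: N:empty,E:wait,S:empty,W:wait | queues: N=0 E=1 S=0 W=1
Step 3 [NS]: N:empty,E:wait,S:empty,W:wait | queues: N=0 E=1 S=0 W=1
Step 4 [EW]: N:wait,E:car1-GO,S:wait,W:car4-GO | queues: N=0 E=0 S=0 W=0

N: empty
E: empty
S: empty
W: empty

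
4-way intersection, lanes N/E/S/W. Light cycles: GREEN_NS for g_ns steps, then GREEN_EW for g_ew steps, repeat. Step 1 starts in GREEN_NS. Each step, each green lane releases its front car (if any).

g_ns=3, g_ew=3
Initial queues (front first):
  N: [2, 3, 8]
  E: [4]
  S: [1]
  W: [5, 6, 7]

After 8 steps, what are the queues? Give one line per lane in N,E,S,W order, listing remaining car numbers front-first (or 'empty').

Step 1 [NS]: N:car2-GO,E:wait,S:car1-GO,W:wait | queues: N=2 E=1 S=0 W=3
Step 2 [NS]: N:car3-GO,E:wait,S:empty,W:wait | queues: N=1 E=1 S=0 W=3
Step 3 [NS]: N:car8-GO,E:wait,S:empty,W:wait | queues: N=0 E=1 S=0 W=3
Step 4 [EW]: N:wait,E:car4-GO,S:wait,W:car5-GO | queues: N=0 E=0 S=0 W=2
Step 5 [EW]: N:wait,E:empty,S:wait,W:car6-GO | queues: N=0 E=0 S=0 W=1
Step 6 [EW]: N:wait,E:empty,S:wait,W:car7-GO | queues: N=0 E=0 S=0 W=0

N: empty
E: empty
S: empty
W: empty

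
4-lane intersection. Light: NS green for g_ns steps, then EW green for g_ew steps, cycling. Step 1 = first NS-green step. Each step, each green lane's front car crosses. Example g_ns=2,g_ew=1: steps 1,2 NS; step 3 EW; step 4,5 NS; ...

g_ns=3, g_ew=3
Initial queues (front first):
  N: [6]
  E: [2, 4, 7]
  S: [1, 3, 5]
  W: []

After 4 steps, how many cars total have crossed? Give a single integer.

Step 1 [NS]: N:car6-GO,E:wait,S:car1-GO,W:wait | queues: N=0 E=3 S=2 W=0
Step 2 [NS]: N:empty,E:wait,S:car3-GO,W:wait | queues: N=0 E=3 S=1 W=0
Step 3 [NS]: N:empty,E:wait,S:car5-GO,W:wait | queues: N=0 E=3 S=0 W=0
Step 4 [EW]: N:wait,E:car2-GO,S:wait,W:empty | queues: N=0 E=2 S=0 W=0
Cars crossed by step 4: 5

Answer: 5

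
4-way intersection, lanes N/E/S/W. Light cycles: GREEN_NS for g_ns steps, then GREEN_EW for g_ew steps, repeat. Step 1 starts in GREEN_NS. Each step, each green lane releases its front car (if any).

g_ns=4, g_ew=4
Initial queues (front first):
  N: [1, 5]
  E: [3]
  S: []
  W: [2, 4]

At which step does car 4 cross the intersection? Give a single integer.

Step 1 [NS]: N:car1-GO,E:wait,S:empty,W:wait | queues: N=1 E=1 S=0 W=2
Step 2 [NS]: N:car5-GO,E:wait,S:empty,W:wait | queues: N=0 E=1 S=0 W=2
Step 3 [NS]: N:empty,E:wait,S:empty,W:wait | queues: N=0 E=1 S=0 W=2
Step 4 [NS]: N:empty,E:wait,S:empty,W:wait | queues: N=0 E=1 S=0 W=2
Step 5 [EW]: N:wait,E:car3-GO,S:wait,W:car2-GO | queues: N=0 E=0 S=0 W=1
Step 6 [EW]: N:wait,E:empty,S:wait,W:car4-GO | queues: N=0 E=0 S=0 W=0
Car 4 crosses at step 6

6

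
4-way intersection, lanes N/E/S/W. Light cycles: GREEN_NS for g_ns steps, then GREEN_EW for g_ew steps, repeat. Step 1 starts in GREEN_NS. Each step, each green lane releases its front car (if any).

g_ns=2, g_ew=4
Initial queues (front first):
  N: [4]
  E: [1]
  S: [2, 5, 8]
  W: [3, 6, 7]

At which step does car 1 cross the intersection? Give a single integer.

Step 1 [NS]: N:car4-GO,E:wait,S:car2-GO,W:wait | queues: N=0 E=1 S=2 W=3
Step 2 [NS]: N:empty,E:wait,S:car5-GO,W:wait | queues: N=0 E=1 S=1 W=3
Step 3 [EW]: N:wait,E:car1-GO,S:wait,W:car3-GO | queues: N=0 E=0 S=1 W=2
Step 4 [EW]: N:wait,E:empty,S:wait,W:car6-GO | queues: N=0 E=0 S=1 W=1
Step 5 [EW]: N:wait,E:empty,S:wait,W:car7-GO | queues: N=0 E=0 S=1 W=0
Step 6 [EW]: N:wait,E:empty,S:wait,W:empty | queues: N=0 E=0 S=1 W=0
Step 7 [NS]: N:empty,E:wait,S:car8-GO,W:wait | queues: N=0 E=0 S=0 W=0
Car 1 crosses at step 3

3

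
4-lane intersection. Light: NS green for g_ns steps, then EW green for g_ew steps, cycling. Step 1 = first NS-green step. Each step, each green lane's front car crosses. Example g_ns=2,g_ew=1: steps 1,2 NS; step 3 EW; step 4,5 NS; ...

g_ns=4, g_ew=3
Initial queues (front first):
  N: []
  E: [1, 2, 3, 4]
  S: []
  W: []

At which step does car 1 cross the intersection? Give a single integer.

Step 1 [NS]: N:empty,E:wait,S:empty,W:wait | queues: N=0 E=4 S=0 W=0
Step 2 [NS]: N:empty,E:wait,S:empty,W:wait | queues: N=0 E=4 S=0 W=0
Step 3 [NS]: N:empty,E:wait,S:empty,W:wait | queues: N=0 E=4 S=0 W=0
Step 4 [NS]: N:empty,E:wait,S:empty,W:wait | queues: N=0 E=4 S=0 W=0
Step 5 [EW]: N:wait,E:car1-GO,S:wait,W:empty | queues: N=0 E=3 S=0 W=0
Step 6 [EW]: N:wait,E:car2-GO,S:wait,W:empty | queues: N=0 E=2 S=0 W=0
Step 7 [EW]: N:wait,E:car3-GO,S:wait,W:empty | queues: N=0 E=1 S=0 W=0
Step 8 [NS]: N:empty,E:wait,S:empty,W:wait | queues: N=0 E=1 S=0 W=0
Step 9 [NS]: N:empty,E:wait,S:empty,W:wait | queues: N=0 E=1 S=0 W=0
Step 10 [NS]: N:empty,E:wait,S:empty,W:wait | queues: N=0 E=1 S=0 W=0
Step 11 [NS]: N:empty,E:wait,S:empty,W:wait | queues: N=0 E=1 S=0 W=0
Step 12 [EW]: N:wait,E:car4-GO,S:wait,W:empty | queues: N=0 E=0 S=0 W=0
Car 1 crosses at step 5

5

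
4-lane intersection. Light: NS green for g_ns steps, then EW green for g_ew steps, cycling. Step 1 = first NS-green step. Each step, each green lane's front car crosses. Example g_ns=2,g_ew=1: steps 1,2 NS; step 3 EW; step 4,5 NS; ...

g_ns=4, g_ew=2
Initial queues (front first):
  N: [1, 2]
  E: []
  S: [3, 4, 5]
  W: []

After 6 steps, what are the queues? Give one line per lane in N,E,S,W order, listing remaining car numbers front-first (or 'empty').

Step 1 [NS]: N:car1-GO,E:wait,S:car3-GO,W:wait | queues: N=1 E=0 S=2 W=0
Step 2 [NS]: N:car2-GO,E:wait,S:car4-GO,W:wait | queues: N=0 E=0 S=1 W=0
Step 3 [NS]: N:empty,E:wait,S:car5-GO,W:wait | queues: N=0 E=0 S=0 W=0

N: empty
E: empty
S: empty
W: empty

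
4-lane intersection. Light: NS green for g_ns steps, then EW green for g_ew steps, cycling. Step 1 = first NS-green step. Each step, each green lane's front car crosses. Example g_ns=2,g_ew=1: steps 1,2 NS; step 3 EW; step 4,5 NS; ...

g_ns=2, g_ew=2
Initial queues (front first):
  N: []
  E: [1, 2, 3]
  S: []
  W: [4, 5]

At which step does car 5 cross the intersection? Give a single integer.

Step 1 [NS]: N:empty,E:wait,S:empty,W:wait | queues: N=0 E=3 S=0 W=2
Step 2 [NS]: N:empty,E:wait,S:empty,W:wait | queues: N=0 E=3 S=0 W=2
Step 3 [EW]: N:wait,E:car1-GO,S:wait,W:car4-GO | queues: N=0 E=2 S=0 W=1
Step 4 [EW]: N:wait,E:car2-GO,S:wait,W:car5-GO | queues: N=0 E=1 S=0 W=0
Step 5 [NS]: N:empty,E:wait,S:empty,W:wait | queues: N=0 E=1 S=0 W=0
Step 6 [NS]: N:empty,E:wait,S:empty,W:wait | queues: N=0 E=1 S=0 W=0
Step 7 [EW]: N:wait,E:car3-GO,S:wait,W:empty | queues: N=0 E=0 S=0 W=0
Car 5 crosses at step 4

4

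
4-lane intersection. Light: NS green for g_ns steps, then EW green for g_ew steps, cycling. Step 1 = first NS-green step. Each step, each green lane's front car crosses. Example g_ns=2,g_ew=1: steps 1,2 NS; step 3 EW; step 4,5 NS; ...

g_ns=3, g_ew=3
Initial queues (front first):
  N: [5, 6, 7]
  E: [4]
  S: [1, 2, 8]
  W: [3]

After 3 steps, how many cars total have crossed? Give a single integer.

Step 1 [NS]: N:car5-GO,E:wait,S:car1-GO,W:wait | queues: N=2 E=1 S=2 W=1
Step 2 [NS]: N:car6-GO,E:wait,S:car2-GO,W:wait | queues: N=1 E=1 S=1 W=1
Step 3 [NS]: N:car7-GO,E:wait,S:car8-GO,W:wait | queues: N=0 E=1 S=0 W=1
Cars crossed by step 3: 6

Answer: 6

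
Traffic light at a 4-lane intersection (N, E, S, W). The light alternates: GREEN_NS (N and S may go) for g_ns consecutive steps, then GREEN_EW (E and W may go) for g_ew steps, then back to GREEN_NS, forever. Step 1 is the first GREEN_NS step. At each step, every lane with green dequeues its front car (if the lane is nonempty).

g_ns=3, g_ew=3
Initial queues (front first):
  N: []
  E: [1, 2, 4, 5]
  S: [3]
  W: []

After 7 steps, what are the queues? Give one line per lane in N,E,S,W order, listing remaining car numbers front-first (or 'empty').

Step 1 [NS]: N:empty,E:wait,S:car3-GO,W:wait | queues: N=0 E=4 S=0 W=0
Step 2 [NS]: N:empty,E:wait,S:empty,W:wait | queues: N=0 E=4 S=0 W=0
Step 3 [NS]: N:empty,E:wait,S:empty,W:wait | queues: N=0 E=4 S=0 W=0
Step 4 [EW]: N:wait,E:car1-GO,S:wait,W:empty | queues: N=0 E=3 S=0 W=0
Step 5 [EW]: N:wait,E:car2-GO,S:wait,W:empty | queues: N=0 E=2 S=0 W=0
Step 6 [EW]: N:wait,E:car4-GO,S:wait,W:empty | queues: N=0 E=1 S=0 W=0
Step 7 [NS]: N:empty,E:wait,S:empty,W:wait | queues: N=0 E=1 S=0 W=0

N: empty
E: 5
S: empty
W: empty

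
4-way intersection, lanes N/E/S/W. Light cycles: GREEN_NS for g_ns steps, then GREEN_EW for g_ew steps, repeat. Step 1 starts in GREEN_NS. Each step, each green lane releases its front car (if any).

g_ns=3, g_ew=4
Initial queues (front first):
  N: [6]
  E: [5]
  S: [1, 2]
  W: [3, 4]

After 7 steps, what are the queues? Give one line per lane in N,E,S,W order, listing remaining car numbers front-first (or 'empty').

Step 1 [NS]: N:car6-GO,E:wait,S:car1-GO,W:wait | queues: N=0 E=1 S=1 W=2
Step 2 [NS]: N:empty,E:wait,S:car2-GO,W:wait | queues: N=0 E=1 S=0 W=2
Step 3 [NS]: N:empty,E:wait,S:empty,W:wait | queues: N=0 E=1 S=0 W=2
Step 4 [EW]: N:wait,E:car5-GO,S:wait,W:car3-GO | queues: N=0 E=0 S=0 W=1
Step 5 [EW]: N:wait,E:empty,S:wait,W:car4-GO | queues: N=0 E=0 S=0 W=0

N: empty
E: empty
S: empty
W: empty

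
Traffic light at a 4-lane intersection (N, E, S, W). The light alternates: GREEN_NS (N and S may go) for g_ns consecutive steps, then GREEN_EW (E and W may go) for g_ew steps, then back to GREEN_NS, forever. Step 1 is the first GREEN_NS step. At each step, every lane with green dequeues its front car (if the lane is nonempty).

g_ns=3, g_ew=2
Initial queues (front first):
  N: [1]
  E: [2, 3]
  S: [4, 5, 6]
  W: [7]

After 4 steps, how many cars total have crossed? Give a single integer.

Step 1 [NS]: N:car1-GO,E:wait,S:car4-GO,W:wait | queues: N=0 E=2 S=2 W=1
Step 2 [NS]: N:empty,E:wait,S:car5-GO,W:wait | queues: N=0 E=2 S=1 W=1
Step 3 [NS]: N:empty,E:wait,S:car6-GO,W:wait | queues: N=0 E=2 S=0 W=1
Step 4 [EW]: N:wait,E:car2-GO,S:wait,W:car7-GO | queues: N=0 E=1 S=0 W=0
Cars crossed by step 4: 6

Answer: 6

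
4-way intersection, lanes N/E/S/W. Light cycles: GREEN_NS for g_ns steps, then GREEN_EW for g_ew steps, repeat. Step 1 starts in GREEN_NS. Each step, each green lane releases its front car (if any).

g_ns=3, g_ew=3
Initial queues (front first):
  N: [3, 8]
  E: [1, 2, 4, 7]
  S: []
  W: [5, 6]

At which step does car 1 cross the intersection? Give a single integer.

Step 1 [NS]: N:car3-GO,E:wait,S:empty,W:wait | queues: N=1 E=4 S=0 W=2
Step 2 [NS]: N:car8-GO,E:wait,S:empty,W:wait | queues: N=0 E=4 S=0 W=2
Step 3 [NS]: N:empty,E:wait,S:empty,W:wait | queues: N=0 E=4 S=0 W=2
Step 4 [EW]: N:wait,E:car1-GO,S:wait,W:car5-GO | queues: N=0 E=3 S=0 W=1
Step 5 [EW]: N:wait,E:car2-GO,S:wait,W:car6-GO | queues: N=0 E=2 S=0 W=0
Step 6 [EW]: N:wait,E:car4-GO,S:wait,W:empty | queues: N=0 E=1 S=0 W=0
Step 7 [NS]: N:empty,E:wait,S:empty,W:wait | queues: N=0 E=1 S=0 W=0
Step 8 [NS]: N:empty,E:wait,S:empty,W:wait | queues: N=0 E=1 S=0 W=0
Step 9 [NS]: N:empty,E:wait,S:empty,W:wait | queues: N=0 E=1 S=0 W=0
Step 10 [EW]: N:wait,E:car7-GO,S:wait,W:empty | queues: N=0 E=0 S=0 W=0
Car 1 crosses at step 4

4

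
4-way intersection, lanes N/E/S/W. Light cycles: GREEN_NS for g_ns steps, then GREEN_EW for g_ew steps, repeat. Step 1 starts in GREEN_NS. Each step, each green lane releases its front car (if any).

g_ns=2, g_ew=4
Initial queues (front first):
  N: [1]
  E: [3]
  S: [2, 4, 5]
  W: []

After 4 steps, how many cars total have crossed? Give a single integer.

Step 1 [NS]: N:car1-GO,E:wait,S:car2-GO,W:wait | queues: N=0 E=1 S=2 W=0
Step 2 [NS]: N:empty,E:wait,S:car4-GO,W:wait | queues: N=0 E=1 S=1 W=0
Step 3 [EW]: N:wait,E:car3-GO,S:wait,W:empty | queues: N=0 E=0 S=1 W=0
Step 4 [EW]: N:wait,E:empty,S:wait,W:empty | queues: N=0 E=0 S=1 W=0
Cars crossed by step 4: 4

Answer: 4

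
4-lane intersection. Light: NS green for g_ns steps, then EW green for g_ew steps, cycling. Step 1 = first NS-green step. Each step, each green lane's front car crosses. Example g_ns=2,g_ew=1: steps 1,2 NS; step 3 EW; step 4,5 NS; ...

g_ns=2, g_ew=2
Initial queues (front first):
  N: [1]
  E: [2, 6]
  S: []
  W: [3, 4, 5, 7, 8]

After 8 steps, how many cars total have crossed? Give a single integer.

Answer: 7

Derivation:
Step 1 [NS]: N:car1-GO,E:wait,S:empty,W:wait | queues: N=0 E=2 S=0 W=5
Step 2 [NS]: N:empty,E:wait,S:empty,W:wait | queues: N=0 E=2 S=0 W=5
Step 3 [EW]: N:wait,E:car2-GO,S:wait,W:car3-GO | queues: N=0 E=1 S=0 W=4
Step 4 [EW]: N:wait,E:car6-GO,S:wait,W:car4-GO | queues: N=0 E=0 S=0 W=3
Step 5 [NS]: N:empty,E:wait,S:empty,W:wait | queues: N=0 E=0 S=0 W=3
Step 6 [NS]: N:empty,E:wait,S:empty,W:wait | queues: N=0 E=0 S=0 W=3
Step 7 [EW]: N:wait,E:empty,S:wait,W:car5-GO | queues: N=0 E=0 S=0 W=2
Step 8 [EW]: N:wait,E:empty,S:wait,W:car7-GO | queues: N=0 E=0 S=0 W=1
Cars crossed by step 8: 7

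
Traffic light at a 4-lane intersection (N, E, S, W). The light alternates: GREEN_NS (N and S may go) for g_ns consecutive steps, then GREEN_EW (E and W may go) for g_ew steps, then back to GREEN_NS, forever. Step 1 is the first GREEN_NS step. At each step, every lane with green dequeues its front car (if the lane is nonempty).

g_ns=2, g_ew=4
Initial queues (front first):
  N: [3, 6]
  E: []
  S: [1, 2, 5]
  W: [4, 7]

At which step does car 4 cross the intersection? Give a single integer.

Step 1 [NS]: N:car3-GO,E:wait,S:car1-GO,W:wait | queues: N=1 E=0 S=2 W=2
Step 2 [NS]: N:car6-GO,E:wait,S:car2-GO,W:wait | queues: N=0 E=0 S=1 W=2
Step 3 [EW]: N:wait,E:empty,S:wait,W:car4-GO | queues: N=0 E=0 S=1 W=1
Step 4 [EW]: N:wait,E:empty,S:wait,W:car7-GO | queues: N=0 E=0 S=1 W=0
Step 5 [EW]: N:wait,E:empty,S:wait,W:empty | queues: N=0 E=0 S=1 W=0
Step 6 [EW]: N:wait,E:empty,S:wait,W:empty | queues: N=0 E=0 S=1 W=0
Step 7 [NS]: N:empty,E:wait,S:car5-GO,W:wait | queues: N=0 E=0 S=0 W=0
Car 4 crosses at step 3

3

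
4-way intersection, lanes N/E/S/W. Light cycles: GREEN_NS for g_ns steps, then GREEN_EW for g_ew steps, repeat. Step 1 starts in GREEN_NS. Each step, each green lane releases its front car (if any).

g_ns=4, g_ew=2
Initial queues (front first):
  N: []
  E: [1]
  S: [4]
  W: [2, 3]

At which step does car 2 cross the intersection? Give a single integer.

Step 1 [NS]: N:empty,E:wait,S:car4-GO,W:wait | queues: N=0 E=1 S=0 W=2
Step 2 [NS]: N:empty,E:wait,S:empty,W:wait | queues: N=0 E=1 S=0 W=2
Step 3 [NS]: N:empty,E:wait,S:empty,W:wait | queues: N=0 E=1 S=0 W=2
Step 4 [NS]: N:empty,E:wait,S:empty,W:wait | queues: N=0 E=1 S=0 W=2
Step 5 [EW]: N:wait,E:car1-GO,S:wait,W:car2-GO | queues: N=0 E=0 S=0 W=1
Step 6 [EW]: N:wait,E:empty,S:wait,W:car3-GO | queues: N=0 E=0 S=0 W=0
Car 2 crosses at step 5

5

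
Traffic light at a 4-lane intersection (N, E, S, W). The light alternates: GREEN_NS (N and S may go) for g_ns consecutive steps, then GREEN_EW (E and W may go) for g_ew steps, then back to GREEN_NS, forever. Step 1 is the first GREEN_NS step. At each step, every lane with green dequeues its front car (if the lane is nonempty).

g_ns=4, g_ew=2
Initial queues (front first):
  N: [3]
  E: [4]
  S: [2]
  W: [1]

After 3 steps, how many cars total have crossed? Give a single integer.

Answer: 2

Derivation:
Step 1 [NS]: N:car3-GO,E:wait,S:car2-GO,W:wait | queues: N=0 E=1 S=0 W=1
Step 2 [NS]: N:empty,E:wait,S:empty,W:wait | queues: N=0 E=1 S=0 W=1
Step 3 [NS]: N:empty,E:wait,S:empty,W:wait | queues: N=0 E=1 S=0 W=1
Cars crossed by step 3: 2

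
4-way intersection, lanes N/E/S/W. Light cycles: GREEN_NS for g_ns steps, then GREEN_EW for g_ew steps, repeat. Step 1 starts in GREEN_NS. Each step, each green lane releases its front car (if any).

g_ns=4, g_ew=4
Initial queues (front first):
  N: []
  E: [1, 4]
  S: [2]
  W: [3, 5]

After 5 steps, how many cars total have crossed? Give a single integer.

Step 1 [NS]: N:empty,E:wait,S:car2-GO,W:wait | queues: N=0 E=2 S=0 W=2
Step 2 [NS]: N:empty,E:wait,S:empty,W:wait | queues: N=0 E=2 S=0 W=2
Step 3 [NS]: N:empty,E:wait,S:empty,W:wait | queues: N=0 E=2 S=0 W=2
Step 4 [NS]: N:empty,E:wait,S:empty,W:wait | queues: N=0 E=2 S=0 W=2
Step 5 [EW]: N:wait,E:car1-GO,S:wait,W:car3-GO | queues: N=0 E=1 S=0 W=1
Cars crossed by step 5: 3

Answer: 3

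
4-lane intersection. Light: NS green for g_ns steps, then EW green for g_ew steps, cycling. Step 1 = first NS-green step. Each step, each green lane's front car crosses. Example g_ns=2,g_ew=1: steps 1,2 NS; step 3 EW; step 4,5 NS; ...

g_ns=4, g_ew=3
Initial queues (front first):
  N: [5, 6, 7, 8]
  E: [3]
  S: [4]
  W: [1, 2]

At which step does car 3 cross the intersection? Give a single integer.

Step 1 [NS]: N:car5-GO,E:wait,S:car4-GO,W:wait | queues: N=3 E=1 S=0 W=2
Step 2 [NS]: N:car6-GO,E:wait,S:empty,W:wait | queues: N=2 E=1 S=0 W=2
Step 3 [NS]: N:car7-GO,E:wait,S:empty,W:wait | queues: N=1 E=1 S=0 W=2
Step 4 [NS]: N:car8-GO,E:wait,S:empty,W:wait | queues: N=0 E=1 S=0 W=2
Step 5 [EW]: N:wait,E:car3-GO,S:wait,W:car1-GO | queues: N=0 E=0 S=0 W=1
Step 6 [EW]: N:wait,E:empty,S:wait,W:car2-GO | queues: N=0 E=0 S=0 W=0
Car 3 crosses at step 5

5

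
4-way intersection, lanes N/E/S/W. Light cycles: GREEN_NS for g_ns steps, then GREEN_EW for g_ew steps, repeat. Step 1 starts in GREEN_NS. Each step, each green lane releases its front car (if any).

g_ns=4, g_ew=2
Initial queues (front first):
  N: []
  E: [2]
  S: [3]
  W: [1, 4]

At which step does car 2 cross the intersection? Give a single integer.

Step 1 [NS]: N:empty,E:wait,S:car3-GO,W:wait | queues: N=0 E=1 S=0 W=2
Step 2 [NS]: N:empty,E:wait,S:empty,W:wait | queues: N=0 E=1 S=0 W=2
Step 3 [NS]: N:empty,E:wait,S:empty,W:wait | queues: N=0 E=1 S=0 W=2
Step 4 [NS]: N:empty,E:wait,S:empty,W:wait | queues: N=0 E=1 S=0 W=2
Step 5 [EW]: N:wait,E:car2-GO,S:wait,W:car1-GO | queues: N=0 E=0 S=0 W=1
Step 6 [EW]: N:wait,E:empty,S:wait,W:car4-GO | queues: N=0 E=0 S=0 W=0
Car 2 crosses at step 5

5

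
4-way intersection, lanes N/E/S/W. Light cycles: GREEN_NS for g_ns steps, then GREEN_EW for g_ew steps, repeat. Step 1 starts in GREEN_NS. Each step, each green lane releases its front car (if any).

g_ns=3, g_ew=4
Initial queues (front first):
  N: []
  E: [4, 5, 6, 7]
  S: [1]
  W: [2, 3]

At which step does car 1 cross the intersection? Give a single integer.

Step 1 [NS]: N:empty,E:wait,S:car1-GO,W:wait | queues: N=0 E=4 S=0 W=2
Step 2 [NS]: N:empty,E:wait,S:empty,W:wait | queues: N=0 E=4 S=0 W=2
Step 3 [NS]: N:empty,E:wait,S:empty,W:wait | queues: N=0 E=4 S=0 W=2
Step 4 [EW]: N:wait,E:car4-GO,S:wait,W:car2-GO | queues: N=0 E=3 S=0 W=1
Step 5 [EW]: N:wait,E:car5-GO,S:wait,W:car3-GO | queues: N=0 E=2 S=0 W=0
Step 6 [EW]: N:wait,E:car6-GO,S:wait,W:empty | queues: N=0 E=1 S=0 W=0
Step 7 [EW]: N:wait,E:car7-GO,S:wait,W:empty | queues: N=0 E=0 S=0 W=0
Car 1 crosses at step 1

1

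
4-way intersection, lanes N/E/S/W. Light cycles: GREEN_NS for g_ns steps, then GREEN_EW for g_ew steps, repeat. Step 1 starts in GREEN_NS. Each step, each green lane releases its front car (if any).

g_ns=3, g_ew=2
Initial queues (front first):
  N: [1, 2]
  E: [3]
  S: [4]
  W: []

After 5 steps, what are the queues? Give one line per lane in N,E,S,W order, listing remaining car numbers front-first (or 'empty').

Step 1 [NS]: N:car1-GO,E:wait,S:car4-GO,W:wait | queues: N=1 E=1 S=0 W=0
Step 2 [NS]: N:car2-GO,E:wait,S:empty,W:wait | queues: N=0 E=1 S=0 W=0
Step 3 [NS]: N:empty,E:wait,S:empty,W:wait | queues: N=0 E=1 S=0 W=0
Step 4 [EW]: N:wait,E:car3-GO,S:wait,W:empty | queues: N=0 E=0 S=0 W=0

N: empty
E: empty
S: empty
W: empty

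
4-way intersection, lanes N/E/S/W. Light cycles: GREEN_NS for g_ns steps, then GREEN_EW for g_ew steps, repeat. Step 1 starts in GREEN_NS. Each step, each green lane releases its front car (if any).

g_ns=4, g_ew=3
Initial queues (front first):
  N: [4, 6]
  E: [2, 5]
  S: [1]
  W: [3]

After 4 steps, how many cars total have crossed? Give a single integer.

Step 1 [NS]: N:car4-GO,E:wait,S:car1-GO,W:wait | queues: N=1 E=2 S=0 W=1
Step 2 [NS]: N:car6-GO,E:wait,S:empty,W:wait | queues: N=0 E=2 S=0 W=1
Step 3 [NS]: N:empty,E:wait,S:empty,W:wait | queues: N=0 E=2 S=0 W=1
Step 4 [NS]: N:empty,E:wait,S:empty,W:wait | queues: N=0 E=2 S=0 W=1
Cars crossed by step 4: 3

Answer: 3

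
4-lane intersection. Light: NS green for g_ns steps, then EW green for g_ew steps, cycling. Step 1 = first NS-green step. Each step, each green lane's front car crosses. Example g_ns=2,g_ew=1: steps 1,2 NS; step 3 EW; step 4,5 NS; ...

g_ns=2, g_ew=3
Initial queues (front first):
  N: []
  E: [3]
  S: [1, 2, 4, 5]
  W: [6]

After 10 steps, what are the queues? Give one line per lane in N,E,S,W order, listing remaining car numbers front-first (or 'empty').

Step 1 [NS]: N:empty,E:wait,S:car1-GO,W:wait | queues: N=0 E=1 S=3 W=1
Step 2 [NS]: N:empty,E:wait,S:car2-GO,W:wait | queues: N=0 E=1 S=2 W=1
Step 3 [EW]: N:wait,E:car3-GO,S:wait,W:car6-GO | queues: N=0 E=0 S=2 W=0
Step 4 [EW]: N:wait,E:empty,S:wait,W:empty | queues: N=0 E=0 S=2 W=0
Step 5 [EW]: N:wait,E:empty,S:wait,W:empty | queues: N=0 E=0 S=2 W=0
Step 6 [NS]: N:empty,E:wait,S:car4-GO,W:wait | queues: N=0 E=0 S=1 W=0
Step 7 [NS]: N:empty,E:wait,S:car5-GO,W:wait | queues: N=0 E=0 S=0 W=0

N: empty
E: empty
S: empty
W: empty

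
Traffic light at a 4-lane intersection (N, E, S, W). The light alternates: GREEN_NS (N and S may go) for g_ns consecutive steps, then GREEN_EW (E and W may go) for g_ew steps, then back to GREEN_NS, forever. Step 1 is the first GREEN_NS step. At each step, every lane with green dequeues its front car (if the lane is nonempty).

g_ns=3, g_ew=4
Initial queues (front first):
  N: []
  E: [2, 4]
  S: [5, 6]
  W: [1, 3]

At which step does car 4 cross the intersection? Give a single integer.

Step 1 [NS]: N:empty,E:wait,S:car5-GO,W:wait | queues: N=0 E=2 S=1 W=2
Step 2 [NS]: N:empty,E:wait,S:car6-GO,W:wait | queues: N=0 E=2 S=0 W=2
Step 3 [NS]: N:empty,E:wait,S:empty,W:wait | queues: N=0 E=2 S=0 W=2
Step 4 [EW]: N:wait,E:car2-GO,S:wait,W:car1-GO | queues: N=0 E=1 S=0 W=1
Step 5 [EW]: N:wait,E:car4-GO,S:wait,W:car3-GO | queues: N=0 E=0 S=0 W=0
Car 4 crosses at step 5

5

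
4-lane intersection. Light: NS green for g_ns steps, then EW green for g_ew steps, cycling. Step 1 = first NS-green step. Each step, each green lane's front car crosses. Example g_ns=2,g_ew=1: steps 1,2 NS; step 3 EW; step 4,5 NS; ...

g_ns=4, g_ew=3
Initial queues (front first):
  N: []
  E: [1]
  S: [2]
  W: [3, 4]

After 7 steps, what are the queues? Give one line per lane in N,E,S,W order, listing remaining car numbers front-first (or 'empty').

Step 1 [NS]: N:empty,E:wait,S:car2-GO,W:wait | queues: N=0 E=1 S=0 W=2
Step 2 [NS]: N:empty,E:wait,S:empty,W:wait | queues: N=0 E=1 S=0 W=2
Step 3 [NS]: N:empty,E:wait,S:empty,W:wait | queues: N=0 E=1 S=0 W=2
Step 4 [NS]: N:empty,E:wait,S:empty,W:wait | queues: N=0 E=1 S=0 W=2
Step 5 [EW]: N:wait,E:car1-GO,S:wait,W:car3-GO | queues: N=0 E=0 S=0 W=1
Step 6 [EW]: N:wait,E:empty,S:wait,W:car4-GO | queues: N=0 E=0 S=0 W=0

N: empty
E: empty
S: empty
W: empty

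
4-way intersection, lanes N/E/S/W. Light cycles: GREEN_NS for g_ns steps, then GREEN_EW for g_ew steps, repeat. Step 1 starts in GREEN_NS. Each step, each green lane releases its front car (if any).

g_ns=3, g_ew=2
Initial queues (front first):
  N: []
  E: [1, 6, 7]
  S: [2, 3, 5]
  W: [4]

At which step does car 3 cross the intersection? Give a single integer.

Step 1 [NS]: N:empty,E:wait,S:car2-GO,W:wait | queues: N=0 E=3 S=2 W=1
Step 2 [NS]: N:empty,E:wait,S:car3-GO,W:wait | queues: N=0 E=3 S=1 W=1
Step 3 [NS]: N:empty,E:wait,S:car5-GO,W:wait | queues: N=0 E=3 S=0 W=1
Step 4 [EW]: N:wait,E:car1-GO,S:wait,W:car4-GO | queues: N=0 E=2 S=0 W=0
Step 5 [EW]: N:wait,E:car6-GO,S:wait,W:empty | queues: N=0 E=1 S=0 W=0
Step 6 [NS]: N:empty,E:wait,S:empty,W:wait | queues: N=0 E=1 S=0 W=0
Step 7 [NS]: N:empty,E:wait,S:empty,W:wait | queues: N=0 E=1 S=0 W=0
Step 8 [NS]: N:empty,E:wait,S:empty,W:wait | queues: N=0 E=1 S=0 W=0
Step 9 [EW]: N:wait,E:car7-GO,S:wait,W:empty | queues: N=0 E=0 S=0 W=0
Car 3 crosses at step 2

2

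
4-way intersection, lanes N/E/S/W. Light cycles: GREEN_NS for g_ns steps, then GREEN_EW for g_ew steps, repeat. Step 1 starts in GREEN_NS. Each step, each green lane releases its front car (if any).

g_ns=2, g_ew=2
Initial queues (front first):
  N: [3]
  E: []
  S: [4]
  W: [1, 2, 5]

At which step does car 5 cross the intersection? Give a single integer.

Step 1 [NS]: N:car3-GO,E:wait,S:car4-GO,W:wait | queues: N=0 E=0 S=0 W=3
Step 2 [NS]: N:empty,E:wait,S:empty,W:wait | queues: N=0 E=0 S=0 W=3
Step 3 [EW]: N:wait,E:empty,S:wait,W:car1-GO | queues: N=0 E=0 S=0 W=2
Step 4 [EW]: N:wait,E:empty,S:wait,W:car2-GO | queues: N=0 E=0 S=0 W=1
Step 5 [NS]: N:empty,E:wait,S:empty,W:wait | queues: N=0 E=0 S=0 W=1
Step 6 [NS]: N:empty,E:wait,S:empty,W:wait | queues: N=0 E=0 S=0 W=1
Step 7 [EW]: N:wait,E:empty,S:wait,W:car5-GO | queues: N=0 E=0 S=0 W=0
Car 5 crosses at step 7

7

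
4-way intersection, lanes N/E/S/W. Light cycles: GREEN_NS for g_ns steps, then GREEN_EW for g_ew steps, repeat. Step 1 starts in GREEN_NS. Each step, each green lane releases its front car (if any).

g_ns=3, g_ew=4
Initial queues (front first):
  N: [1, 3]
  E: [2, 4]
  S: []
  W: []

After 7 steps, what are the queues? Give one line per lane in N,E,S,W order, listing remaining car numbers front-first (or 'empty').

Step 1 [NS]: N:car1-GO,E:wait,S:empty,W:wait | queues: N=1 E=2 S=0 W=0
Step 2 [NS]: N:car3-GO,E:wait,S:empty,W:wait | queues: N=0 E=2 S=0 W=0
Step 3 [NS]: N:empty,E:wait,S:empty,W:wait | queues: N=0 E=2 S=0 W=0
Step 4 [EW]: N:wait,E:car2-GO,S:wait,W:empty | queues: N=0 E=1 S=0 W=0
Step 5 [EW]: N:wait,E:car4-GO,S:wait,W:empty | queues: N=0 E=0 S=0 W=0

N: empty
E: empty
S: empty
W: empty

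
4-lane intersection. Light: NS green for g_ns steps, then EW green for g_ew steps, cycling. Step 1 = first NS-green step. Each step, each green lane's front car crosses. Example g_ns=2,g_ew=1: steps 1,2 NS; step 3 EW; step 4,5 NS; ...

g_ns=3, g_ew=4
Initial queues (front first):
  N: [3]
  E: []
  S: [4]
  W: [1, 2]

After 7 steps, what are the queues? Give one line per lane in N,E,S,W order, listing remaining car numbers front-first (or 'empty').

Step 1 [NS]: N:car3-GO,E:wait,S:car4-GO,W:wait | queues: N=0 E=0 S=0 W=2
Step 2 [NS]: N:empty,E:wait,S:empty,W:wait | queues: N=0 E=0 S=0 W=2
Step 3 [NS]: N:empty,E:wait,S:empty,W:wait | queues: N=0 E=0 S=0 W=2
Step 4 [EW]: N:wait,E:empty,S:wait,W:car1-GO | queues: N=0 E=0 S=0 W=1
Step 5 [EW]: N:wait,E:empty,S:wait,W:car2-GO | queues: N=0 E=0 S=0 W=0

N: empty
E: empty
S: empty
W: empty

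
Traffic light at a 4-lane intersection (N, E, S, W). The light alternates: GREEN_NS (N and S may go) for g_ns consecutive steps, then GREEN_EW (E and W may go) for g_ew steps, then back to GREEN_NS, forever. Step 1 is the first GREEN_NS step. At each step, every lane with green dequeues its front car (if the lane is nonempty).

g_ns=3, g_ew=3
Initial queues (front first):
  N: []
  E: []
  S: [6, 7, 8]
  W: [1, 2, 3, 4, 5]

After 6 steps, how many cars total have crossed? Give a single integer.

Answer: 6

Derivation:
Step 1 [NS]: N:empty,E:wait,S:car6-GO,W:wait | queues: N=0 E=0 S=2 W=5
Step 2 [NS]: N:empty,E:wait,S:car7-GO,W:wait | queues: N=0 E=0 S=1 W=5
Step 3 [NS]: N:empty,E:wait,S:car8-GO,W:wait | queues: N=0 E=0 S=0 W=5
Step 4 [EW]: N:wait,E:empty,S:wait,W:car1-GO | queues: N=0 E=0 S=0 W=4
Step 5 [EW]: N:wait,E:empty,S:wait,W:car2-GO | queues: N=0 E=0 S=0 W=3
Step 6 [EW]: N:wait,E:empty,S:wait,W:car3-GO | queues: N=0 E=0 S=0 W=2
Cars crossed by step 6: 6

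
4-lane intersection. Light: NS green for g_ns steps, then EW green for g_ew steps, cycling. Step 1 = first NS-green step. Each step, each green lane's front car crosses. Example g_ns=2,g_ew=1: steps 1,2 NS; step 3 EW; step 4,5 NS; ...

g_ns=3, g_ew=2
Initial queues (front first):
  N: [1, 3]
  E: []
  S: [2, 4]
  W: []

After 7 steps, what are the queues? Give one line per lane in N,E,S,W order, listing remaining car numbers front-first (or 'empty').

Step 1 [NS]: N:car1-GO,E:wait,S:car2-GO,W:wait | queues: N=1 E=0 S=1 W=0
Step 2 [NS]: N:car3-GO,E:wait,S:car4-GO,W:wait | queues: N=0 E=0 S=0 W=0

N: empty
E: empty
S: empty
W: empty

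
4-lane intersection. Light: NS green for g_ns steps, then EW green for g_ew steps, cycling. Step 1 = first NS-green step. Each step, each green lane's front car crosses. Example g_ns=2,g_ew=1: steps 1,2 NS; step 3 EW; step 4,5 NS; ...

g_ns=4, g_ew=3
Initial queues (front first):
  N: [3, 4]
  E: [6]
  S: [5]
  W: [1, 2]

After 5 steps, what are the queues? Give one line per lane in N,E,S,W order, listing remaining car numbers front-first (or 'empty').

Step 1 [NS]: N:car3-GO,E:wait,S:car5-GO,W:wait | queues: N=1 E=1 S=0 W=2
Step 2 [NS]: N:car4-GO,E:wait,S:empty,W:wait | queues: N=0 E=1 S=0 W=2
Step 3 [NS]: N:empty,E:wait,S:empty,W:wait | queues: N=0 E=1 S=0 W=2
Step 4 [NS]: N:empty,E:wait,S:empty,W:wait | queues: N=0 E=1 S=0 W=2
Step 5 [EW]: N:wait,E:car6-GO,S:wait,W:car1-GO | queues: N=0 E=0 S=0 W=1

N: empty
E: empty
S: empty
W: 2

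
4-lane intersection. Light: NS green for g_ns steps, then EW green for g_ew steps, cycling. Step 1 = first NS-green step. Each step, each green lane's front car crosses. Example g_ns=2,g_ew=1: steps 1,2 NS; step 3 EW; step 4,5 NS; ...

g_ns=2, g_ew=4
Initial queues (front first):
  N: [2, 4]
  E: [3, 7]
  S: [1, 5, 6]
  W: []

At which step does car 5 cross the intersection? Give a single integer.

Step 1 [NS]: N:car2-GO,E:wait,S:car1-GO,W:wait | queues: N=1 E=2 S=2 W=0
Step 2 [NS]: N:car4-GO,E:wait,S:car5-GO,W:wait | queues: N=0 E=2 S=1 W=0
Step 3 [EW]: N:wait,E:car3-GO,S:wait,W:empty | queues: N=0 E=1 S=1 W=0
Step 4 [EW]: N:wait,E:car7-GO,S:wait,W:empty | queues: N=0 E=0 S=1 W=0
Step 5 [EW]: N:wait,E:empty,S:wait,W:empty | queues: N=0 E=0 S=1 W=0
Step 6 [EW]: N:wait,E:empty,S:wait,W:empty | queues: N=0 E=0 S=1 W=0
Step 7 [NS]: N:empty,E:wait,S:car6-GO,W:wait | queues: N=0 E=0 S=0 W=0
Car 5 crosses at step 2

2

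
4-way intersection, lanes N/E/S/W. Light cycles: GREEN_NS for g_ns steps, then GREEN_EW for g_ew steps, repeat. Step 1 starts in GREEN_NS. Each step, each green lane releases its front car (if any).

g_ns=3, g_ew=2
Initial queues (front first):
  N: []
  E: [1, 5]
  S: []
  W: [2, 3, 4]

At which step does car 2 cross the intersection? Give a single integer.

Step 1 [NS]: N:empty,E:wait,S:empty,W:wait | queues: N=0 E=2 S=0 W=3
Step 2 [NS]: N:empty,E:wait,S:empty,W:wait | queues: N=0 E=2 S=0 W=3
Step 3 [NS]: N:empty,E:wait,S:empty,W:wait | queues: N=0 E=2 S=0 W=3
Step 4 [EW]: N:wait,E:car1-GO,S:wait,W:car2-GO | queues: N=0 E=1 S=0 W=2
Step 5 [EW]: N:wait,E:car5-GO,S:wait,W:car3-GO | queues: N=0 E=0 S=0 W=1
Step 6 [NS]: N:empty,E:wait,S:empty,W:wait | queues: N=0 E=0 S=0 W=1
Step 7 [NS]: N:empty,E:wait,S:empty,W:wait | queues: N=0 E=0 S=0 W=1
Step 8 [NS]: N:empty,E:wait,S:empty,W:wait | queues: N=0 E=0 S=0 W=1
Step 9 [EW]: N:wait,E:empty,S:wait,W:car4-GO | queues: N=0 E=0 S=0 W=0
Car 2 crosses at step 4

4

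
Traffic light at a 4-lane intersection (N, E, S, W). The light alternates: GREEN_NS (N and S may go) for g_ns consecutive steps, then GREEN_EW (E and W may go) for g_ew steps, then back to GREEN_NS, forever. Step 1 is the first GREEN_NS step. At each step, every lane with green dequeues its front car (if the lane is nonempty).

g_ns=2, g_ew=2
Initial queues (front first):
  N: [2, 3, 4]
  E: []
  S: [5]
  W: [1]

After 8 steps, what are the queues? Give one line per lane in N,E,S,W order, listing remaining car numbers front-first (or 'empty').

Step 1 [NS]: N:car2-GO,E:wait,S:car5-GO,W:wait | queues: N=2 E=0 S=0 W=1
Step 2 [NS]: N:car3-GO,E:wait,S:empty,W:wait | queues: N=1 E=0 S=0 W=1
Step 3 [EW]: N:wait,E:empty,S:wait,W:car1-GO | queues: N=1 E=0 S=0 W=0
Step 4 [EW]: N:wait,E:empty,S:wait,W:empty | queues: N=1 E=0 S=0 W=0
Step 5 [NS]: N:car4-GO,E:wait,S:empty,W:wait | queues: N=0 E=0 S=0 W=0

N: empty
E: empty
S: empty
W: empty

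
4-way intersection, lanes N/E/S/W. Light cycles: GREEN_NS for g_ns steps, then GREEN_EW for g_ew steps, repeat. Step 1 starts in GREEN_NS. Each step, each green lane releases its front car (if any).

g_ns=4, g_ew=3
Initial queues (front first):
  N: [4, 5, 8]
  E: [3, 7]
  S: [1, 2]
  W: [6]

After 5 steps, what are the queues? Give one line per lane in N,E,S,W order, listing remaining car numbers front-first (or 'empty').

Step 1 [NS]: N:car4-GO,E:wait,S:car1-GO,W:wait | queues: N=2 E=2 S=1 W=1
Step 2 [NS]: N:car5-GO,E:wait,S:car2-GO,W:wait | queues: N=1 E=2 S=0 W=1
Step 3 [NS]: N:car8-GO,E:wait,S:empty,W:wait | queues: N=0 E=2 S=0 W=1
Step 4 [NS]: N:empty,E:wait,S:empty,W:wait | queues: N=0 E=2 S=0 W=1
Step 5 [EW]: N:wait,E:car3-GO,S:wait,W:car6-GO | queues: N=0 E=1 S=0 W=0

N: empty
E: 7
S: empty
W: empty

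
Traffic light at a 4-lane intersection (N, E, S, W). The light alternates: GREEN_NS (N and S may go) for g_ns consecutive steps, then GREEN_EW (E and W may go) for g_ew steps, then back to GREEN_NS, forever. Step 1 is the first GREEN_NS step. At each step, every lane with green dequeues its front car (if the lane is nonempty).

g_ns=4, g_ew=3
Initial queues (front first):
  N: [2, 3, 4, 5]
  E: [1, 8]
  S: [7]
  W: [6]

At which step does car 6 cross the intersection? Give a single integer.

Step 1 [NS]: N:car2-GO,E:wait,S:car7-GO,W:wait | queues: N=3 E=2 S=0 W=1
Step 2 [NS]: N:car3-GO,E:wait,S:empty,W:wait | queues: N=2 E=2 S=0 W=1
Step 3 [NS]: N:car4-GO,E:wait,S:empty,W:wait | queues: N=1 E=2 S=0 W=1
Step 4 [NS]: N:car5-GO,E:wait,S:empty,W:wait | queues: N=0 E=2 S=0 W=1
Step 5 [EW]: N:wait,E:car1-GO,S:wait,W:car6-GO | queues: N=0 E=1 S=0 W=0
Step 6 [EW]: N:wait,E:car8-GO,S:wait,W:empty | queues: N=0 E=0 S=0 W=0
Car 6 crosses at step 5

5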